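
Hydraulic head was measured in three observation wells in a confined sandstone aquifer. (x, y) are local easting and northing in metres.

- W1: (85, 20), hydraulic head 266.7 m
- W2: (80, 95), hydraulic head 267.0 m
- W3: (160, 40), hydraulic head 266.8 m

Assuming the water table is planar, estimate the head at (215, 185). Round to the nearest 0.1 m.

Three-point gradient (reference W1): Δ to W2 = (-5, 75, +0.3), Δ to W3 = (75, 20, +0.1).
∂h/∂x = +0.0002620, ∂h/∂y = +0.004017 (det = -5725).
h(215, 185) = 266.7 + (+0.0002620)·(130) + (+0.004017)·(165) = 266.7 +0.034 +0.663 = 267.397 m.

267.4 m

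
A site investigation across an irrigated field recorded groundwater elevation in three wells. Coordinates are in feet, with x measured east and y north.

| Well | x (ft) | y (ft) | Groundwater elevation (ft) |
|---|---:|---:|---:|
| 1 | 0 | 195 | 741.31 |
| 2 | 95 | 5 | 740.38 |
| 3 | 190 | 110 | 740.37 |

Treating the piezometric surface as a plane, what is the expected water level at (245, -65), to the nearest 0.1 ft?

Three-point gradient (reference 1): Δ to 2 = (95, -190, -0.93), Δ to 3 = (190, -85, -0.94).
∂h/∂x = -0.003552, ∂h/∂y = +0.003119 (det = 28025).
h(245, -65) = 741.31 + (-0.003552)·(245) + (+0.003119)·(-260) = 741.31 -0.870 -0.811 = 739.629 ft.

739.6 ft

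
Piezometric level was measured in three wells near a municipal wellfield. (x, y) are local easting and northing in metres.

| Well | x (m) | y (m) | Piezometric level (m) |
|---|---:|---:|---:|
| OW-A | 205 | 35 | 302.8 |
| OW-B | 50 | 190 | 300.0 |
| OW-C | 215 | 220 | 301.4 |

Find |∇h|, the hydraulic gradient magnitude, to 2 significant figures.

With h = a·x + b·y + c and OW-A as origin, the differences give:
  (-155)·a + 155·b = -2.8
  10·a + 185·b = -1.4
Eliminate b (×185 and ×155, subtract): -30225·a = -301.00 → a = ∂h/∂x = +0.009959
Back-substitute: b = ∂h/∂y = -0.008106.
|∇h| = √(0.009959² + -0.008106²) = 0.01284

0.013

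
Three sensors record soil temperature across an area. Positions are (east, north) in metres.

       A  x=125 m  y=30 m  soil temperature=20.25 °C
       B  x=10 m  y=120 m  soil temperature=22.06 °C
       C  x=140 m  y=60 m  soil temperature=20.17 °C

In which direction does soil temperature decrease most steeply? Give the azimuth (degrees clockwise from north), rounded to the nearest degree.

106°

With T = a·x + b·y + c and A as origin, the differences give:
  (-115)·a + 90·b = +1.81
  15·a + 30·b = -0.08
Eliminate b (×30 and ×90, subtract): -4800·a = 61.500 → a = ∂T/∂x = -0.01281
Back-substitute: b = ∂T/∂y = +0.003740.
Steepest decrease is along −∇f: components (+0.01281 E, -0.003740 N).
Azimuth = atan2(+0.01281, -0.003740) = 106.3° ≈ 106°.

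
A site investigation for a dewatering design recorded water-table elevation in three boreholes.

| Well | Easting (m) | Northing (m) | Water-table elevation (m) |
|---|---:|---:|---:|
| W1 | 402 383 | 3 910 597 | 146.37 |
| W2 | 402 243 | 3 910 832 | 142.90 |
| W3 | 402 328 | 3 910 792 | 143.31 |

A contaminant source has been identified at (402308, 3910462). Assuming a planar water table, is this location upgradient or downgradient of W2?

upgradient

Differences from W1: to W2 (Δx, Δy, Δh) = (-140, 235, -3.47); to W3 = (-55, 195, -3.06).
Determinant of the coordinate differences = (-140)·195 − (-55)·235 = -14375.
∂h/∂x = [(-3.47)·195 − (-3.06)·235] / -14375 = -0.002953
∂h/∂y = [(-140)·(-3.06) − (-55)·(-3.47)] / -14375 = -0.01653
Head at (402308, 3910462) = 146.37 + (-0.002953)·(-75) + (-0.01653)·(-135) = 148.82 m.
That is higher than the 142.90 m at W2, so the point is upgradient.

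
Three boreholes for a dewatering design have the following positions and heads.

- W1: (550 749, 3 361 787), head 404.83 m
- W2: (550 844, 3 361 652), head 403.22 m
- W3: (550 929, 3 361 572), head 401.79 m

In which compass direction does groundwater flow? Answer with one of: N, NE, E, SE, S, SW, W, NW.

E

Taking W1 as reference: W2−W1 = (95, -135, -1.61); W3−W1 = (180, -215, -3.04).
Determinant of the coordinate differences = 95·(-215) − 180·(-135) = 3875.
∂h/∂x = [(-1.61)·(-215) − (-3.04)·(-135)] / 3875 = -0.01658
∂h/∂y = [95·(-3.04) − 180·(-1.61)] / 3875 = +0.0002581
Flow = −∇h = (+0.01658 east, -0.0002581 north), which points east.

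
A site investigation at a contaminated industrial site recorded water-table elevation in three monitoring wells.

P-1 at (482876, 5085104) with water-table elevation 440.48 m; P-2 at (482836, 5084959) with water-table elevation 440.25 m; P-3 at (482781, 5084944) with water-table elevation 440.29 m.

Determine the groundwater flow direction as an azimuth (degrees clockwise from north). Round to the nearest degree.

147°

With h = a·x + b·y + c and P-1 as origin, the differences give:
  (-40)·a + (-145)·b = -0.23
  (-95)·a + (-160)·b = -0.19
Eliminate b (×(-160) and ×(-145), subtract): -7375·a = 9.250 → a = ∂h/∂x = -0.001254
Back-substitute: b = ∂h/∂y = +0.001932.
Flow direction (−∇h) has components (+0.001254 E, -0.001932 N).
Azimuth = atan2(E, N) = atan2(+0.001254, -0.001932) = 147.0° ≈ 147°.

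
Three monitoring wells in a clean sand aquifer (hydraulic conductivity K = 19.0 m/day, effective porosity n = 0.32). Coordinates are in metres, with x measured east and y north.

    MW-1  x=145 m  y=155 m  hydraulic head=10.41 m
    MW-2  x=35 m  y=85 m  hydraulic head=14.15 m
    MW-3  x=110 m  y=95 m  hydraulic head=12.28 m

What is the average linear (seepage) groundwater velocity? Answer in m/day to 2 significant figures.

With h = a·x + b·y + c and MW-1 as origin, the differences give:
  (-110)·a + (-70)·b = +3.74
  (-35)·a + (-60)·b = +1.87
Eliminate b (×(-60) and ×(-70), subtract): 4150·a = -93.500 → a = ∂h/∂x = -0.02253
Back-substitute: b = ∂h/∂y = -0.01802.
|∇h| = √(-0.02253² + -0.01802²) = 0.02885
Seepage velocity v = K·i/n = 19.0 × 0.02885 / 0.32 = 1.713 m/day.

1.7 m/day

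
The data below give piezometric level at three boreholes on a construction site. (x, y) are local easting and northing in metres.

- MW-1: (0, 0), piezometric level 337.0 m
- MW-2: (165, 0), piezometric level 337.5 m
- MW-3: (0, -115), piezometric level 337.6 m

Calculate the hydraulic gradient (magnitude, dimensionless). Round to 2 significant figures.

∂h/∂x = (337.5 − 337.0) / (165 − 0) = +0.003030
∂h/∂y = (337.6 − 337.0) / (-115 − 0) = -0.005217
|∇h| = √(0.003030² + -0.005217²) = 0.006033

0.0060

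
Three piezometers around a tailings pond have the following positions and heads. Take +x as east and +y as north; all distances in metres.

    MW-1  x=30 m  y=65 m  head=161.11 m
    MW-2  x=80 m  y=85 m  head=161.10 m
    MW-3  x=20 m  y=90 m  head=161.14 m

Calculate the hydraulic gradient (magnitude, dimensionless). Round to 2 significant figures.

0.0011

Three-point gradient (reference MW-1): Δ to MW-2 = (50, 20, -0.01), Δ to MW-3 = (-10, 25, +0.03).
∂h/∂x = -0.0005862, ∂h/∂y = +0.0009655 (det = 1450).
|∇h| = √(-0.0005862² + 0.0009655²) = 0.00113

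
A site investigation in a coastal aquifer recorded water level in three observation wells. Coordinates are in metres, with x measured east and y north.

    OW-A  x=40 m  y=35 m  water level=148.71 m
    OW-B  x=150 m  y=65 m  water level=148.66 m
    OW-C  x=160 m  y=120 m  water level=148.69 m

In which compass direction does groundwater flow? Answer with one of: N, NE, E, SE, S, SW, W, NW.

Differences from OW-A: to OW-B (Δx, Δy, Δh) = (110, 30, -0.05); to OW-C = (120, 85, -0.02).
Determinant of the coordinate differences = 110·85 − 120·30 = 5750.
∂h/∂x = [(-0.05)·85 − (-0.02)·30] / 5750 = -0.0006348
∂h/∂y = [110·(-0.02) − 120·(-0.05)] / 5750 = +0.0006609
Flow = −∇h = (+0.0006348 east, -0.0006609 north), which points southeast.

SE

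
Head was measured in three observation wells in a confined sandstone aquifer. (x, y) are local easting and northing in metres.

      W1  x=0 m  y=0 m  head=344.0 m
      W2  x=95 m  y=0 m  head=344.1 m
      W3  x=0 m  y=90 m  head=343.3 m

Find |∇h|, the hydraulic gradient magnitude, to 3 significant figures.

∂h/∂x = (344.1 − 344.0) / (95 − 0) = +0.001053
∂h/∂y = (343.3 − 344.0) / (90 − 0) = -0.007778
|∇h| = √(0.001053² + -0.007778²) = 0.007849

0.00785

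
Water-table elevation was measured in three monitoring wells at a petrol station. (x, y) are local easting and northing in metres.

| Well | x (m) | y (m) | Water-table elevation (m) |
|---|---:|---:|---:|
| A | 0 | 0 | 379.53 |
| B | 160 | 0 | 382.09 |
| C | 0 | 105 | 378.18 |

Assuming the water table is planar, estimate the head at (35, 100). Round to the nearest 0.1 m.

378.8 m

∂h/∂x = (382.09 − 379.53) / (160 − 0) = +0.01600
∂h/∂y = (378.18 − 379.53) / (105 − 0) = -0.01286
h(35, 100) = 379.53 + (+0.01600)·(35) + (-0.01286)·(100) = 379.53 +0.560 -1.286 = 378.804 m.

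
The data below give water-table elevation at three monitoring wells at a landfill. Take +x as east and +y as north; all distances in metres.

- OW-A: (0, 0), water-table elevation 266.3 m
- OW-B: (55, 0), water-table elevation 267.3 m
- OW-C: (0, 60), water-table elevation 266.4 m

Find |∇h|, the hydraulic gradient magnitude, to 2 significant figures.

∂h/∂x = (267.3 − 266.3) / (55 − 0) = +0.01818
∂h/∂y = (266.4 − 266.3) / (60 − 0) = +0.001667
|∇h| = √(0.01818² + 0.001667²) = 0.01826

0.018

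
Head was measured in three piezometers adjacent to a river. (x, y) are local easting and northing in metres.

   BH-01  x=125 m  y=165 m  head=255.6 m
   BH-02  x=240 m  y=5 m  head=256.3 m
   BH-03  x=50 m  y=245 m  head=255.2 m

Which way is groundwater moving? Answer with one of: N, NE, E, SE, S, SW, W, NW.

NW

Differences from BH-01: to BH-02 (Δx, Δy, Δh) = (115, -160, +0.7); to BH-03 = (-75, 80, -0.4).
Determinant of the coordinate differences = 115·80 − (-75)·(-160) = -2800.
∂h/∂x = [(+0.7)·80 − (-0.4)·(-160)] / -2800 = +0.002857
∂h/∂y = [115·(-0.4) − (-75)·(+0.7)] / -2800 = -0.002321
Flow = −∇h = (-0.002857 east, +0.002321 north), which points northwest.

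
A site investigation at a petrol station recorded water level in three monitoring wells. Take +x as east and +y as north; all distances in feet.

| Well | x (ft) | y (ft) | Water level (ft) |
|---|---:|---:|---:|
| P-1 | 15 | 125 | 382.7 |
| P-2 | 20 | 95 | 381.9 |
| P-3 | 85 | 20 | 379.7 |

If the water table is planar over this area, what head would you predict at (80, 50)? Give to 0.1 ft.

Differences from P-1: to P-2 (Δx, Δy, Δh) = (5, -30, -0.8); to P-3 = (70, -105, -3.0).
Determinant of the coordinate differences = 5·(-105) − 70·(-30) = 1575.
∂h/∂x = [(-0.8)·(-105) − (-3.0)·(-30)] / 1575 = -0.003810
∂h/∂y = [5·(-3.0) − 70·(-0.8)] / 1575 = +0.02603
h(80, 50) = 382.7 + (-0.003810)·(65) + (+0.02603)·(-75) = 382.7 -0.248 -1.952 = 380.500 ft.

380.5 ft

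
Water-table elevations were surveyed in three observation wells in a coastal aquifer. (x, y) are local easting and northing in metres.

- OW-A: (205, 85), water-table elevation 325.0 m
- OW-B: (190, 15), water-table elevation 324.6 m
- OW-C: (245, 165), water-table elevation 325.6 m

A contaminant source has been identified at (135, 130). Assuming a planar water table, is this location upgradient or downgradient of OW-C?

downgradient

Differences from OW-A: to OW-B (Δx, Δy, Δh) = (-15, -70, -0.4); to OW-C = (40, 80, +0.6).
Solve a·Δx + b·Δy = Δh: det = (-15)·80 − 40·(-70) = 1600.
∂h/∂x = [(-0.4)·80 − (+0.6)·(-70)] / 1600 = +0.006250
∂h/∂y = [(-15)·(+0.6) − 40·(-0.4)] / 1600 = +0.004375
Head at (135, 130) = 325.0 + (+0.006250)·(-70) + (+0.004375)·(45) = 324.76 m.
That is lower than the 325.6 m at OW-C, so the point is downgradient.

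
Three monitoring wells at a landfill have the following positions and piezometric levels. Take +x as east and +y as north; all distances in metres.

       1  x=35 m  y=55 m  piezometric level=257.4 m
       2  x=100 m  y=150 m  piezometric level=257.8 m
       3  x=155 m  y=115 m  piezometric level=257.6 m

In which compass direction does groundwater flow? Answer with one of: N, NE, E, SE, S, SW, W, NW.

S

Taking 1 as reference: 2−1 = (65, 95, +0.4); 3−1 = (120, 60, +0.2).
Determinant of the coordinate differences = 65·60 − 120·95 = -7500.
∂h/∂x = [(+0.4)·60 − (+0.2)·95] / -7500 = -0.0006667
∂h/∂y = [65·(+0.2) − 120·(+0.4)] / -7500 = +0.004667
Flow = −∇h = (+0.0006667 east, -0.004667 north), which points south.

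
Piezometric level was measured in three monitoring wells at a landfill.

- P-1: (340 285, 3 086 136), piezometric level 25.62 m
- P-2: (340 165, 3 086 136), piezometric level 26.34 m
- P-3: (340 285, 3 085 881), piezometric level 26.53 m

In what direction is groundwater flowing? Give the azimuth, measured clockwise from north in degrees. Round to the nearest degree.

∂h/∂x = (26.34 − 25.62) / (340165 − 340285) = -0.006000
∂h/∂y = (26.53 − 25.62) / (3085881 − 3086136) = -0.003569
Flow direction (−∇h) has components (+0.006000 E, +0.003569 N).
Azimuth = atan2(E, N) = atan2(+0.006000, +0.003569) = 59.3° ≈ 059°.

059°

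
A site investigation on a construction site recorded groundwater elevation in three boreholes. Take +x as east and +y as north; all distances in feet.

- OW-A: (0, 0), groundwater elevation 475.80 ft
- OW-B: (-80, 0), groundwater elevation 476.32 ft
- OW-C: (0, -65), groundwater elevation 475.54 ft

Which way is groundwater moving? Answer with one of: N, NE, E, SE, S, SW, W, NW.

SE

∂h/∂x = (476.32 − 475.80) / (-80 − 0) = -0.006500
∂h/∂y = (475.54 − 475.80) / (-65 − 0) = +0.004000
Flow = −∇h = (+0.006500 east, -0.004000 north), which points southeast.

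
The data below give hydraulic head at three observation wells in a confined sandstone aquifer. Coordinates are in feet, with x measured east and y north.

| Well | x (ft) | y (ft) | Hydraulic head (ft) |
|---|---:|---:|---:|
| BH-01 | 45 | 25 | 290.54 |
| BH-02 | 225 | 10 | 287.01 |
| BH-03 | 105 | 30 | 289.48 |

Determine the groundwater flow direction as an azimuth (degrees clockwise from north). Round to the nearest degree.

With h = a·x + b·y + c and BH-01 as origin, the differences give:
  180·a + (-15)·b = -3.53
  60·a + 5·b = -1.06
Eliminate b (×5 and ×(-15), subtract): 1800·a = -33.550 → a = ∂h/∂x = -0.01864
Back-substitute: b = ∂h/∂y = +0.01167.
Flow direction (−∇h) has components (+0.01864 E, -0.01167 N).
Azimuth = atan2(E, N) = atan2(+0.01864, -0.01167) = 122.0° ≈ 122°.

122°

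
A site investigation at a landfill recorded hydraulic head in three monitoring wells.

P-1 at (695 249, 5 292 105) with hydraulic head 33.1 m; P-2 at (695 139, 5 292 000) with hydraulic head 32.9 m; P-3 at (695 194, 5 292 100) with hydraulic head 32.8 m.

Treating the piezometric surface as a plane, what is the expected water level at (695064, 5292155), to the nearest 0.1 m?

31.8 m

Differences from P-1: to P-2 (Δx, Δy, Δh) = (-110, -105, -0.2); to P-3 = (-55, -5, -0.3).
Solve a·Δx + b·Δy = Δh: det = (-110)·(-5) − (-55)·(-105) = -5225.
∂h/∂x = [(-0.2)·(-5) − (-0.3)·(-105)] / -5225 = +0.005837
∂h/∂y = [(-110)·(-0.3) − (-55)·(-0.2)] / -5225 = -0.004211
h(695064, 5292155) = 33.1 + (+0.005837)·(-185) + (-0.004211)·(50) = 33.1 -1.080 -0.211 = 31.810 m.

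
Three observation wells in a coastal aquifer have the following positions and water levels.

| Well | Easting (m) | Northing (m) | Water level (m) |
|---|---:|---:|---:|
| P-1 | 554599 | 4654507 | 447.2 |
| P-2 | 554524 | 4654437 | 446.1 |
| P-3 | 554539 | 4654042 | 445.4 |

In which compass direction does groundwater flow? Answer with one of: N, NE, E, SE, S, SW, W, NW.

With h = a·x + b·y + c and P-1 as origin, the differences give:
  (-75)·a + (-70)·b = -1.1
  (-60)·a + (-465)·b = -1.8
Eliminate b (×(-465) and ×(-70), subtract): 30675·a = 385.50 → a = ∂h/∂x = +0.01257
Back-substitute: b = ∂h/∂y = +0.002249.
Flow = −∇h = (-0.01257 east, -0.002249 north), which points west.

W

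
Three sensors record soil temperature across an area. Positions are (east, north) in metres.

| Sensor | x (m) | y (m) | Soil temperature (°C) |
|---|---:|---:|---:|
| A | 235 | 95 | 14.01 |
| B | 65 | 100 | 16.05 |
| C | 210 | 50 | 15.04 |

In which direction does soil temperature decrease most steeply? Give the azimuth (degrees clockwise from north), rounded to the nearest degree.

With T = a·x + b·y + c and A as origin, the differences give:
  (-170)·a + 5·b = +2.04
  (-25)·a + (-45)·b = +1.03
Eliminate b (×(-45) and ×5, subtract): 7775·a = -96.950 → a = ∂T/∂x = -0.01247
Back-substitute: b = ∂T/∂y = -0.01596.
Steepest decrease is along −∇f: components (+0.01247 E, +0.01596 N).
Azimuth = atan2(+0.01247, +0.01596) = 38.0° ≈ 038°.

038°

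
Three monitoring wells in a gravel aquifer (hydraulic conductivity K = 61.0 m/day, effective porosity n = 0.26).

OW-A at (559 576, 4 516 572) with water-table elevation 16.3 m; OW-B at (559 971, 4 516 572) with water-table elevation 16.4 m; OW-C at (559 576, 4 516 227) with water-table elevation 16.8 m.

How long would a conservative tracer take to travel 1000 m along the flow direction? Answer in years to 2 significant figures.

7.9 years

∂h/∂x = (16.4 − 16.3) / (559971 − 559576) = +0.0002532
∂h/∂y = (16.8 − 16.3) / (4516227 − 4516572) = -0.001449
|∇h| = √(0.0002532² + -0.001449²) = 0.001471
Seepage velocity v = K·i/n = 61.0 × 0.001471 / 0.26 = 0.3451 m/day.
t = 1000 / 0.3451 = 2898 days = 7.93 years.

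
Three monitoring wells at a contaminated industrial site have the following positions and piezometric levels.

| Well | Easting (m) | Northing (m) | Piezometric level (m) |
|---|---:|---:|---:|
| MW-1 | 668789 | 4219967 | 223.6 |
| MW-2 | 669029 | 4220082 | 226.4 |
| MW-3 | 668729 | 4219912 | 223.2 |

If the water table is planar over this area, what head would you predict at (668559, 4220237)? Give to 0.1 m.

Three-point gradient (reference MW-1): Δ to MW-2 = (240, 115, +2.8), Δ to MW-3 = (-60, -55, -0.4).
∂h/∂x = +0.01714, ∂h/∂y = -0.01143 (det = -6300).
h(668559, 4220237) = 223.6 + (+0.01714)·(-230) + (-0.01143)·(270) = 223.6 -3.943 -3.086 = 216.571 m.

216.6 m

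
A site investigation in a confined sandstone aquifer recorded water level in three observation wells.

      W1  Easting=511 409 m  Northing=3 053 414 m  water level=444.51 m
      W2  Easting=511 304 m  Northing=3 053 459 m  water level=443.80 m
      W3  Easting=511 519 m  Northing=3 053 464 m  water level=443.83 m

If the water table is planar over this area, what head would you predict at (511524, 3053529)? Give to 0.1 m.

442.9 m

Three-point gradient (reference W1): Δ to W2 = (-105, 45, -0.71), Δ to W3 = (110, 50, -0.68).
∂h/∂x = +0.0004804, ∂h/∂y = -0.01466 (det = -10200).
h(511524, 3053529) = 444.51 + (+0.0004804)·(115) + (-0.01466)·(115) = 444.51 +0.055 -1.686 = 442.880 m.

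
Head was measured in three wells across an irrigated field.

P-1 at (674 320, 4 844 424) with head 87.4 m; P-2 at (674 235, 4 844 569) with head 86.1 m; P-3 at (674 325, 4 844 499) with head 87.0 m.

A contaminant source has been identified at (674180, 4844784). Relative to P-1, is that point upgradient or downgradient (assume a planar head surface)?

downgradient

Three-point gradient (reference P-1): Δ to P-2 = (-85, 145, -1.3), Δ to P-3 = (5, 75, -0.4).
∂h/∂x = +0.005563, ∂h/∂y = -0.005704 (det = -7100).
Head at (674180, 4844784) = 87.4 + (+0.005563)·(-140) + (-0.005704)·(360) = 84.57 m.
That is lower than the 87.4 m at P-1, so the point is downgradient.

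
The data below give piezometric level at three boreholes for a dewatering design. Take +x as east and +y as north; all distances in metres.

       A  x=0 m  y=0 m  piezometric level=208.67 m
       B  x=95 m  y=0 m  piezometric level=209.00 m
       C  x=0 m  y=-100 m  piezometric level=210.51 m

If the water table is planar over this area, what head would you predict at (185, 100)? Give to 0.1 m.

207.5 m

∂h/∂x = (209.00 − 208.67) / (95 − 0) = +0.003474
∂h/∂y = (210.51 − 208.67) / (-100 − 0) = -0.01840
h(185, 100) = 208.67 + (+0.003474)·(185) + (-0.01840)·(100) = 208.67 +0.643 -1.840 = 207.473 m.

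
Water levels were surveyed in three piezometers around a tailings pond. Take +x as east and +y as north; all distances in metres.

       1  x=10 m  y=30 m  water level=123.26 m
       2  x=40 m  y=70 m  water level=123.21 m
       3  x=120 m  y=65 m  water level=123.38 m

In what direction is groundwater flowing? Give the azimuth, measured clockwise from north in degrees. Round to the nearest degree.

Taking 1 as reference: 2−1 = (30, 40, -0.05); 3−1 = (110, 35, +0.12).
Determinant of the coordinate differences = 30·35 − 110·40 = -3350.
∂h/∂x = [(-0.05)·35 − (+0.12)·40] / -3350 = +0.001955
∂h/∂y = [30·(+0.12) − 110·(-0.05)] / -3350 = -0.002716
Flow direction (−∇h) has components (-0.001955 E, +0.002716 N).
Azimuth = atan2(E, N) = atan2(-0.001955, +0.002716) = 324.3° ≈ 324°.

324°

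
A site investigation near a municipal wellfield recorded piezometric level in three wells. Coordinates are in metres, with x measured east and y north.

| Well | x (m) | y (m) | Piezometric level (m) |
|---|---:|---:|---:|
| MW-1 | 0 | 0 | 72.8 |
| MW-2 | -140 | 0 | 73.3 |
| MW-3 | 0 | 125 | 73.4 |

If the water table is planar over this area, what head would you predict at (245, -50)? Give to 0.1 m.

71.7 m

∂h/∂x = (73.3 − 72.8) / (-140 − 0) = -0.003571
∂h/∂y = (73.4 − 72.8) / (125 − 0) = +0.004800
h(245, -50) = 72.8 + (-0.003571)·(245) + (+0.004800)·(-50) = 72.8 -0.875 -0.240 = 71.685 m.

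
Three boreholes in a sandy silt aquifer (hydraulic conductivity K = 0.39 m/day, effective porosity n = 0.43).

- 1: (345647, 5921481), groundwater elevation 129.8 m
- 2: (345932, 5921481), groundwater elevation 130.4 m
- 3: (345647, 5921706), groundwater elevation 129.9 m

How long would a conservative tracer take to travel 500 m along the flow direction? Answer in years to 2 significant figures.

700 years

∂h/∂x = (130.4 − 129.8) / (345932 − 345647) = +0.002105
∂h/∂y = (129.9 − 129.8) / (5921706 − 5921481) = +0.0004444
|∇h| = √(0.002105² + 0.0004444²) = 0.002151
Seepage velocity v = K·i/n = 0.39 × 0.002151 / 0.43 = 0.001951 m/day.
t = 500 / 0.001951 = 2.563e+05 days = 702 years.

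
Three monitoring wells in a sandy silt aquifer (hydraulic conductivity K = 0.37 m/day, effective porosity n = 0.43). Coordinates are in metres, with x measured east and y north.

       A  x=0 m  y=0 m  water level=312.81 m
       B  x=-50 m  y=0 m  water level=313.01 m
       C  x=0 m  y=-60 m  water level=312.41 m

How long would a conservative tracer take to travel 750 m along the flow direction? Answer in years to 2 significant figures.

∂h/∂x = (313.01 − 312.81) / (-50 − 0) = -0.004000
∂h/∂y = (312.41 − 312.81) / (-60 − 0) = +0.006667
|∇h| = √(-0.004000² + 0.006667²) = 0.007775
Seepage velocity v = K·i/n = 0.37 × 0.007775 / 0.43 = 0.00669 m/day.
t = 750 / 0.00669 = 1.121e+05 days = 307 years.

310 years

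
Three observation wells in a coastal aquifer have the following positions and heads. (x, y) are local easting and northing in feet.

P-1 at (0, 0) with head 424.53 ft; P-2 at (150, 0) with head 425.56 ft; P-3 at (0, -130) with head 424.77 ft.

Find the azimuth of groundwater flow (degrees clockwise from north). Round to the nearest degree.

285°

∂h/∂x = (425.56 − 424.53) / (150 − 0) = +0.006867
∂h/∂y = (424.77 − 424.53) / (-130 − 0) = -0.001846
Flow direction (−∇h) has components (-0.006867 E, +0.001846 N).
Azimuth = atan2(E, N) = atan2(-0.006867, +0.001846) = 285.0° ≈ 285°.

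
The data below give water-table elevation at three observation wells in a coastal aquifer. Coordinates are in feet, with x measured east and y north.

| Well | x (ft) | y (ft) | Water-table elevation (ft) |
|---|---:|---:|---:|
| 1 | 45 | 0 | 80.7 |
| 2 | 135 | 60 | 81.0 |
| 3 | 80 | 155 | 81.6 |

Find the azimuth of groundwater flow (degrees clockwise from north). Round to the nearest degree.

With h = a·x + b·y + c and 1 as origin, the differences give:
  90·a + 60·b = +0.3
  35·a + 155·b = +0.9
Eliminate b (×155 and ×60, subtract): 11850·a = -7.50 → a = ∂h/∂x = -0.0006329
Back-substitute: b = ∂h/∂y = +0.005949.
Flow direction (−∇h) has components (+0.0006329 E, -0.005949 N).
Azimuth = atan2(E, N) = atan2(+0.0006329, -0.005949) = 173.9° ≈ 174°.

174°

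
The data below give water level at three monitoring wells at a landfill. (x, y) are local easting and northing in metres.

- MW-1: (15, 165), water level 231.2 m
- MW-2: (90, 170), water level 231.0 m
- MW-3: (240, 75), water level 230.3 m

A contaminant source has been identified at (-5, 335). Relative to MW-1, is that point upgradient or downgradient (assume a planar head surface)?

upgradient

With h = a·x + b·y + c and MW-1 as origin, the differences give:
  75·a + 5·b = -0.2
  225·a + (-90)·b = -0.9
Eliminate b (×(-90) and ×5, subtract): -7875·a = 22.50 → a = ∂h/∂x = -0.002857
Back-substitute: b = ∂h/∂y = +0.002857.
Head at (-5, 335) = 231.2 + (-0.002857)·(-20) + (+0.002857)·(170) = 231.74 m.
That is higher than the 231.2 m at MW-1, so the point is upgradient.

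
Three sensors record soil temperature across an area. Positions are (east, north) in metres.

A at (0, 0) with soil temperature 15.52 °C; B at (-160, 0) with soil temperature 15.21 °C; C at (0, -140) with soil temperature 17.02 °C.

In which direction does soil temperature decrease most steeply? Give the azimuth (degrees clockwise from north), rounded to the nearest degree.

350°

∂T/∂x = (15.21 − 15.52) / (-160 − 0) = +0.001937
∂T/∂y = (17.02 − 15.52) / (-140 − 0) = -0.01071
Steepest decrease is along −∇f: components (-0.001937 E, +0.01071 N).
Azimuth = atan2(-0.001937, +0.01071) = 349.7° ≈ 350°.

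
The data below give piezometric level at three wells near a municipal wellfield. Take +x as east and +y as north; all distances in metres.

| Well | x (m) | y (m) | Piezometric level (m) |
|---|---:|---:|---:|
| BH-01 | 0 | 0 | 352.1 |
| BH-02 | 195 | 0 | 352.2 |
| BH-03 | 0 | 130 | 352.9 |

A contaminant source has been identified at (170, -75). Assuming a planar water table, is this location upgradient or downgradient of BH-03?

∂h/∂x = (352.2 − 352.1) / (195 − 0) = +0.0005128
∂h/∂y = (352.9 − 352.1) / (130 − 0) = +0.006154
Head at (170, -75) = 352.1 + (+0.0005128)·(170) + (+0.006154)·(-75) = 351.73 m.
That is lower than the 352.9 m at BH-03, so the point is downgradient.

downgradient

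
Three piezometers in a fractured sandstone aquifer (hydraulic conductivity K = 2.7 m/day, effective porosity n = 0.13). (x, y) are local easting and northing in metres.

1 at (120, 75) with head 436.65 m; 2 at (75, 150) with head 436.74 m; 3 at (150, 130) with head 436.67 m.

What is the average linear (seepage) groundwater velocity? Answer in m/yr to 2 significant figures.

8.0 m/yr

With h = a·x + b·y + c and 1 as origin, the differences give:
  (-45)·a + 75·b = +0.09
  30·a + 55·b = +0.02
Eliminate b (×55 and ×75, subtract): -4725·a = 3.450 → a = ∂h/∂x = -0.0007302
Back-substitute: b = ∂h/∂y = +0.0007619.
|∇h| = √(-0.0007302² + 0.0007619²) = 0.001055
Seepage velocity v = K·i/n = 2.7 × 0.001055 / 0.13 = 0.02191 m/day = 8.003 m/yr.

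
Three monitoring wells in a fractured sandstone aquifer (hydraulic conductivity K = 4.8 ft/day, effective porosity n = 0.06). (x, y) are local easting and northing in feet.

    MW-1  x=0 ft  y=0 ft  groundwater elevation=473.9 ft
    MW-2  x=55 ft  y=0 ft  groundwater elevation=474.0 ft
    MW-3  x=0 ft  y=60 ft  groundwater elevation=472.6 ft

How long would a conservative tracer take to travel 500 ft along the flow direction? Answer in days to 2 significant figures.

290 days

∂h/∂x = (474.0 − 473.9) / (55 − 0) = +0.001818
∂h/∂y = (472.6 − 473.9) / (60 − 0) = -0.02167
|∇h| = √(0.001818² + -0.02167²) = 0.02175
Seepage velocity v = K·i/n = 4.8 × 0.02175 / 0.06 = 1.74 ft/day.
t = 500 / 1.74 = 287.4 days.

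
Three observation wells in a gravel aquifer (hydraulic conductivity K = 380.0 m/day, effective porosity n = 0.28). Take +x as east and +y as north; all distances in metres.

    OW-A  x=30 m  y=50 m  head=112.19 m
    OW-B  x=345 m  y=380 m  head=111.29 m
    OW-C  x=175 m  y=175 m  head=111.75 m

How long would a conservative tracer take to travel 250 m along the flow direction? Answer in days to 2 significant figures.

46 days

With h = a·x + b·y + c and OW-A as origin, the differences give:
  315·a + 330·b = -0.90
  145·a + 125·b = -0.44
Eliminate b (×125 and ×330, subtract): -8475·a = 32.700 → a = ∂h/∂x = -0.003858
Back-substitute: b = ∂h/∂y = +0.0009558.
|∇h| = √(-0.003858² + 0.0009558²) = 0.003975
Seepage velocity v = K·i/n = 380.0 × 0.003975 / 0.28 = 5.395 m/day.
t = 250 / 5.395 = 46.34 days.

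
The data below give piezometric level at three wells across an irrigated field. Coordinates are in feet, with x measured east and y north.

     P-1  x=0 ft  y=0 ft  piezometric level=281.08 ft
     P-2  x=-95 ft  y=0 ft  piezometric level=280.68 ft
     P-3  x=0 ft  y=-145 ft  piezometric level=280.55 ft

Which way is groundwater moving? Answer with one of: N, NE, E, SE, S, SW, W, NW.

SW

∂h/∂x = (280.68 − 281.08) / (-95 − 0) = +0.004211
∂h/∂y = (280.55 − 281.08) / (-145 − 0) = +0.003655
Flow = −∇h = (-0.004211 east, -0.003655 north), which points southwest.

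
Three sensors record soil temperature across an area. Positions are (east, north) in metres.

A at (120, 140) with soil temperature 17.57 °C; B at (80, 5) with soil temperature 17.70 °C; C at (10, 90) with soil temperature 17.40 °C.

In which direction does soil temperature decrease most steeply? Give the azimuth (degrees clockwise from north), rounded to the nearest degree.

306°

Three-point gradient (reference A): Δ to B = (-40, -135, +0.13), Δ to C = (-110, -50, -0.17).
∂T/∂x = +0.002292, ∂T/∂y = -0.001642 (det = -12850).
Steepest decrease is along −∇f: components (-0.002292 E, +0.001642 N).
Azimuth = atan2(-0.002292, +0.001642) = 305.6° ≈ 306°.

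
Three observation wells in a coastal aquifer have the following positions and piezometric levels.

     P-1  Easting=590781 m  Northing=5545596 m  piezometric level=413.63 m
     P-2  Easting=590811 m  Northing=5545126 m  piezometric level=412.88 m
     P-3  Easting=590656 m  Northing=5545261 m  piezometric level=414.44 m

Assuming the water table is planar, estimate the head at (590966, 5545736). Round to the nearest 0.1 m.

With h = a·x + b·y + c and P-1 as origin, the differences give:
  30·a + (-470)·b = -0.75
  (-125)·a + (-335)·b = +0.81
Eliminate b (×(-335) and ×(-470), subtract): -68800·a = 631.950 → a = ∂h/∂x = -0.009185
Back-substitute: b = ∂h/∂y = +0.001009.
h(590966, 5545736) = 413.63 + (-0.009185)·(185) + (+0.001009)·(140) = 413.63 -1.699 +0.141 = 412.072 m.

412.1 m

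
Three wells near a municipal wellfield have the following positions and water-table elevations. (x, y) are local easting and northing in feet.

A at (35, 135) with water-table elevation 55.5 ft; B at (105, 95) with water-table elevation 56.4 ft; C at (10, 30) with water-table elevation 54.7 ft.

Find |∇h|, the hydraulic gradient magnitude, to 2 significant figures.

Differences from A: to B (Δx, Δy, Δh) = (70, -40, +0.9); to C = (-25, -105, -0.8).
Determinant of the coordinate differences = 70·(-105) − (-25)·(-40) = -8350.
∂h/∂x = [(+0.9)·(-105) − (-0.8)·(-40)] / -8350 = +0.01515
∂h/∂y = [70·(-0.8) − (-25)·(+0.9)] / -8350 = +0.004012
|∇h| = √(0.01515² + 0.004012²) = 0.01567

0.016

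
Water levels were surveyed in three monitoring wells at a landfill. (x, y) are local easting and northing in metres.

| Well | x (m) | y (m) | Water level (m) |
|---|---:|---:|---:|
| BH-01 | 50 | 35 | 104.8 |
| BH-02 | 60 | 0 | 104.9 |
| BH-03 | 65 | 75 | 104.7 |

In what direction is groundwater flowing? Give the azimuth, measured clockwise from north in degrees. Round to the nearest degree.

Taking BH-01 as reference: BH-02−BH-01 = (10, -35, +0.1); BH-03−BH-01 = (15, 40, -0.1).
Determinant of the coordinate differences = 10·40 − 15·(-35) = 925.
∂h/∂x = [(+0.1)·40 − (-0.1)·(-35)] / 925 = +0.0005405
∂h/∂y = [10·(-0.1) − 15·(+0.1)] / 925 = -0.002703
Flow direction (−∇h) has components (-0.0005405 E, +0.002703 N).
Azimuth = atan2(E, N) = atan2(-0.0005405, +0.002703) = 348.7° ≈ 349°.

349°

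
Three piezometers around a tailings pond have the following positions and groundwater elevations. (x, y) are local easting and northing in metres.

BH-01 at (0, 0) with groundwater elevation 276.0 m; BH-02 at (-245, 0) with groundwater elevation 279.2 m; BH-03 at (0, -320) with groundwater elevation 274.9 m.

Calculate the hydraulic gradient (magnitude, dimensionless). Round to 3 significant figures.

∂h/∂x = (279.2 − 276.0) / (-245 − 0) = -0.01306
∂h/∂y = (274.9 − 276.0) / (-320 − 0) = +0.003438
|∇h| = √(-0.01306² + 0.003438²) = 0.0135

0.0135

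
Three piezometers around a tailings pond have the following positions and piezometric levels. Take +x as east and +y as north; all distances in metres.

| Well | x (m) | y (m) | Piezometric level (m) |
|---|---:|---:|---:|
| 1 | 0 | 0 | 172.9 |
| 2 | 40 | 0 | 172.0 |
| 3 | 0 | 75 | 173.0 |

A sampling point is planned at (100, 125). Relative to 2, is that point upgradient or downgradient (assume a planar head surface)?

downgradient

∂h/∂x = (172.0 − 172.9) / (40 − 0) = -0.02250
∂h/∂y = (173.0 − 172.9) / (75 − 0) = +0.001333
Head at (100, 125) = 172.9 + (-0.02250)·(100) + (+0.001333)·(125) = 170.82 m.
That is lower than the 172.0 m at 2, so the point is downgradient.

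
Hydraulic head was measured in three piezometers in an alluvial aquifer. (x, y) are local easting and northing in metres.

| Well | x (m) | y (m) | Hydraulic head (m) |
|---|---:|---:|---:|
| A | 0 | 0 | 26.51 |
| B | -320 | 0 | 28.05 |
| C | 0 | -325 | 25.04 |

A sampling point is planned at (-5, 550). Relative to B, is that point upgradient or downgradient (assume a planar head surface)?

∂h/∂x = (28.05 − 26.51) / (-320 − 0) = -0.004812
∂h/∂y = (25.04 − 26.51) / (-325 − 0) = +0.004523
Head at (-5, 550) = 26.51 + (-0.004812)·(-5) + (+0.004523)·(550) = 29.02 m.
That is higher than the 28.05 m at B, so the point is upgradient.

upgradient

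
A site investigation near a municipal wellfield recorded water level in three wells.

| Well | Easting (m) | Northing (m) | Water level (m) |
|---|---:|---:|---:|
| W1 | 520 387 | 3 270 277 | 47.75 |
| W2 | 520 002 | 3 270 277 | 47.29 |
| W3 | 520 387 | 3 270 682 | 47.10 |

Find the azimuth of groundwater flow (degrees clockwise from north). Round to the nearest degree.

∂h/∂x = (47.29 − 47.75) / (520002 − 520387) = +0.001195
∂h/∂y = (47.10 − 47.75) / (3270682 − 3270277) = -0.001605
Flow direction (−∇h) has components (-0.001195 E, +0.001605 N).
Azimuth = atan2(E, N) = atan2(-0.001195, +0.001605) = 323.3° ≈ 323°.

323°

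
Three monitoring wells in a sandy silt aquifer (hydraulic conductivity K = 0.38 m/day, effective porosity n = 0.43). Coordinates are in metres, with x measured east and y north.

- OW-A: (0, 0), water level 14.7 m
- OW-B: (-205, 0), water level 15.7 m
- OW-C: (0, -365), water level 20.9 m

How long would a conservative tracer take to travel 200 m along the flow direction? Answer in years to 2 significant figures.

35 years

∂h/∂x = (15.7 − 14.7) / (-205 − 0) = -0.004878
∂h/∂y = (20.9 − 14.7) / (-365 − 0) = -0.01699
|∇h| = √(-0.004878² + -0.01699²) = 0.01768
Seepage velocity v = K·i/n = 0.38 × 0.01768 / 0.43 = 0.01562 m/day.
t = 200 / 0.01562 = 1.28e+04 days = 35 years.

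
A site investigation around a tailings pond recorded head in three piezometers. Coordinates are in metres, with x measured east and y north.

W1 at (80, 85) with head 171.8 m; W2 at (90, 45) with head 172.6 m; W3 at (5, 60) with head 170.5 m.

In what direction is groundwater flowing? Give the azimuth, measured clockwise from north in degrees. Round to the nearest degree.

303°

Differences from W1: to W2 (Δx, Δy, Δh) = (10, -40, +0.8); to W3 = (-75, -25, -1.3).
Solve a·Δx + b·Δy = Δh: det = 10·(-25) − (-75)·(-40) = -3250.
∂h/∂x = [(+0.8)·(-25) − (-1.3)·(-40)] / -3250 = +0.02215
∂h/∂y = [10·(-1.3) − (-75)·(+0.8)] / -3250 = -0.01446
Flow direction (−∇h) has components (-0.02215 E, +0.01446 N).
Azimuth = atan2(E, N) = atan2(-0.02215, +0.01446) = 303.1° ≈ 303°.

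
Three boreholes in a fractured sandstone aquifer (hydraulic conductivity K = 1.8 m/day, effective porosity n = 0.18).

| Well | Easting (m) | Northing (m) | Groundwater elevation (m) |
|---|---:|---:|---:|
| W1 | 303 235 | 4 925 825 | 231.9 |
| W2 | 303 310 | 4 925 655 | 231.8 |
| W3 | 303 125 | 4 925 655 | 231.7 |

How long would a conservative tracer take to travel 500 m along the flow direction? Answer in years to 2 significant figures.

Differences from W1: to W2 (Δx, Δy, Δh) = (75, -170, -0.1); to W3 = (-110, -170, -0.2).
Solve a·Δx + b·Δy = Δh: det = 75·(-170) − (-110)·(-170) = -31450.
∂h/∂x = [(-0.1)·(-170) − (-0.2)·(-170)] / -31450 = +0.0005405
∂h/∂y = [75·(-0.2) − (-110)·(-0.1)] / -31450 = +0.0008267
|∇h| = √(0.0005405² + 0.0008267²) = 0.0009877
Seepage velocity v = K·i/n = 1.8 × 0.0009877 / 0.18 = 0.009877 m/day.
t = 500 / 0.009877 = 5.062e+04 days = 139 years.

140 years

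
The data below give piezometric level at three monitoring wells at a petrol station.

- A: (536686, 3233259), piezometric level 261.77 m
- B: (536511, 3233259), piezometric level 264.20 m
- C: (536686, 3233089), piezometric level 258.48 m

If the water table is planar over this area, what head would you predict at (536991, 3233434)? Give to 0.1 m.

∂h/∂x = (264.20 − 261.77) / (536511 − 536686) = -0.01389
∂h/∂y = (258.48 − 261.77) / (3233089 − 3233259) = +0.01935
h(536991, 3233434) = 261.77 + (-0.01389)·(305) + (+0.01935)·(175) = 261.77 -4.235 +3.387 = 260.922 m.

260.9 m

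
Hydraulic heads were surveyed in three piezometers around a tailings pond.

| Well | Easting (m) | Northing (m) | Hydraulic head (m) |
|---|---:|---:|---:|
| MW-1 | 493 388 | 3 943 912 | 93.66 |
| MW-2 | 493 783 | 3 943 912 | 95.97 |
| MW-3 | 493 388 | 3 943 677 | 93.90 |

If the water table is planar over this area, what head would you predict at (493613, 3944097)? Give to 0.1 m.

∂h/∂x = (95.97 − 93.66) / (493783 − 493388) = +0.005848
∂h/∂y = (93.90 − 93.66) / (3943677 − 3943912) = -0.001021
h(493613, 3944097) = 93.66 + (+0.005848)·(225) + (-0.001021)·(185) = 93.66 +1.316 -0.189 = 94.787 m.

94.8 m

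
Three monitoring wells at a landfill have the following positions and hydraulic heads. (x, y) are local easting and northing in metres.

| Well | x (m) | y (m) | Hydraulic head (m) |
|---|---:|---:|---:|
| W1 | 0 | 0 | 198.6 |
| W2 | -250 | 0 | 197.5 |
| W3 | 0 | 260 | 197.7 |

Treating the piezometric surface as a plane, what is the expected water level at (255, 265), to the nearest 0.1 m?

∂h/∂x = (197.5 − 198.6) / (-250 − 0) = +0.004400
∂h/∂y = (197.7 − 198.6) / (260 − 0) = -0.003462
h(255, 265) = 198.6 + (+0.004400)·(255) + (-0.003462)·(265) = 198.6 +1.122 -0.917 = 198.805 m.

198.8 m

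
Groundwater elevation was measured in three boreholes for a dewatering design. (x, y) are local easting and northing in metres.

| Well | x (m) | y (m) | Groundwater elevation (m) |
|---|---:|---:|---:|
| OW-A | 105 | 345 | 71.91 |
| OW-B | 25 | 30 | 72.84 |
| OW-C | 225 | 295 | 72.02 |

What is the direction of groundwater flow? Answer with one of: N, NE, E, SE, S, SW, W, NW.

N

Differences from OW-A: to OW-B (Δx, Δy, Δh) = (-80, -315, +0.93); to OW-C = (120, -50, +0.11).
Determinant of the coordinate differences = (-80)·(-50) − 120·(-315) = 41800.
∂h/∂x = [(+0.93)·(-50) − (+0.11)·(-315)] / 41800 = -0.0002835
∂h/∂y = [(-80)·(+0.11) − 120·(+0.93)] / 41800 = -0.002880
Flow = −∇h = (+0.0002835 east, +0.002880 north), which points north.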